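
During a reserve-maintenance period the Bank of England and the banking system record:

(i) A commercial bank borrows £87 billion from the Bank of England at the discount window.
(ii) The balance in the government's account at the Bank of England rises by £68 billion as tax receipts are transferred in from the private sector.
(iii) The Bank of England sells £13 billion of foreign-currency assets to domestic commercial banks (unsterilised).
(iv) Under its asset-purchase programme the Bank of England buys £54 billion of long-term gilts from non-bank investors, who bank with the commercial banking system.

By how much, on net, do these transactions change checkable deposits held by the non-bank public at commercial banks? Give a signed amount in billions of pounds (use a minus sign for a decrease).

-£14 billion

Discount-window loan £87 billion: the counterparty is a bank, so public deposits are unchanged → 0.
Government account inflow £68 billion: non-bank counterparties' bank balances fall → −£68B.
FX sale £13 billion: the counterparty is a bank, so public deposits are unchanged → 0.
Asset purchase (from non-banks) £54 billion: non-bank counterparties' bank balances rise → +£54B.
Net: 0 − 68 + 0 + 54 = -£14 billion.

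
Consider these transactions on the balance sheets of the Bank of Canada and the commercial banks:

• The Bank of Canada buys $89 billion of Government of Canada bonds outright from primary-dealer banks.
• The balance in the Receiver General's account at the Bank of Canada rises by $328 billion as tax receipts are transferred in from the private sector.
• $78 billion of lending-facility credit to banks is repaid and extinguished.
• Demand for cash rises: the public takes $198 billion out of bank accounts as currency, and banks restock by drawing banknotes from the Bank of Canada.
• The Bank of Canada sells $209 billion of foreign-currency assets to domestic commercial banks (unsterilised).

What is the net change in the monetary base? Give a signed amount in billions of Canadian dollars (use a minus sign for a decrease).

-$526 billion

OMO purchase (from banks) $89 billion: Bank of Canada balance sheet expands → +$89B.
Government account inflow $328 billion: reserves shift to a non-base liability → −$328B.
Discount-window repayment $78 billion: Bank of Canada balance sheet contracts → −$78B.
Currency withdrawal $198 billion: just a shift between currency and reserves — both are base money → 0.
FX sale $209 billion: Bank of Canada balance sheet contracts → −$209B.
Net: 89 − 328 − 78 + 0 − 209 = -$526 billion.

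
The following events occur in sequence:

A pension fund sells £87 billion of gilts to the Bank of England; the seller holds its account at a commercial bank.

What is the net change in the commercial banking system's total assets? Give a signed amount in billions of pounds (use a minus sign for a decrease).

Asset purchase (from non-banks) £87 billion: bank balance sheets expand → +£87B.

+£87 billion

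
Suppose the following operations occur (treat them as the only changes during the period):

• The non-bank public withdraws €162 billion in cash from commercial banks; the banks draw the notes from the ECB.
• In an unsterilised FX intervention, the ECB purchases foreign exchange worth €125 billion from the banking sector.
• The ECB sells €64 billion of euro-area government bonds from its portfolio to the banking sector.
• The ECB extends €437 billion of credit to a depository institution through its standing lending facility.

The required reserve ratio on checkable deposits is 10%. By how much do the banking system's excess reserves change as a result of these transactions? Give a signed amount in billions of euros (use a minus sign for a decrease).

+€352.2 billion

Currency withdrawal €162 billion: reserves −€162B, deposits −€162B.
FX purchase €125 billion: reserves +€125B, deposits 0.
OMO sale (to banks) €64 billion: reserves −€64B, deposits 0.
Discount-window loan €437 billion: reserves +€437B, deposits 0.
Totals: Δreserves = +€336B, Δdeposits = −€162B.
Δrequired reserves = 10% × −€162B = −€16.2B.
Δexcess reserves = Δreserves − Δrequired = +€336B − (−€16.2B) = +€352.2 billion.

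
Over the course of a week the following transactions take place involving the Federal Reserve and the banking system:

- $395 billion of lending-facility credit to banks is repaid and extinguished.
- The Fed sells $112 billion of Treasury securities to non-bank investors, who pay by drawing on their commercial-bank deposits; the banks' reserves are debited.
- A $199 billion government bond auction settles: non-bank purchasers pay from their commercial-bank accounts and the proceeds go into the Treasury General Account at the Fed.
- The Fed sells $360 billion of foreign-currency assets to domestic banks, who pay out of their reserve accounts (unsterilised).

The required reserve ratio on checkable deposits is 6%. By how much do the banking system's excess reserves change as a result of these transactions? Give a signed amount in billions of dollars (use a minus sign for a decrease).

Discount-window repayment $395 billion: reserves −$395B, deposits 0.
Asset sale (to non-banks) $112 billion: reserves −$112B, deposits −$112B.
Government account inflow $199 billion: reserves −$199B, deposits −$199B.
FX sale $360 billion: reserves −$360B, deposits 0.
Totals: Δreserves = −$1066B, Δdeposits = −$311B.
Δrequired reserves = 6% × −$311B = −$18.66B.
Δexcess reserves = Δreserves − Δrequired = −$1066B − (−$18.66B) = -$1047.34 billion.

-$1047.34 billion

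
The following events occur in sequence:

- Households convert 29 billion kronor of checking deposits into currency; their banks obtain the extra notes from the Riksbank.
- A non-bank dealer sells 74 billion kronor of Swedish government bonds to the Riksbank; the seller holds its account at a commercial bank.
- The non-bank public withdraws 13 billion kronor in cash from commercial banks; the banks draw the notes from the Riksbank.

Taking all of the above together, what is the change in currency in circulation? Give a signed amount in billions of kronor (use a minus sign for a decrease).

Riksbank balance sheet:
  Assets:      Securities +74B
  Liabilities: Bank reserves +32B, Currency in circulation +42B
Commercial banking system:
  Assets:      Reserves at CB +32B
  Liabilities: Checkable deposits +32B
So the change in currency in circulation is +42 billion.

+42 billion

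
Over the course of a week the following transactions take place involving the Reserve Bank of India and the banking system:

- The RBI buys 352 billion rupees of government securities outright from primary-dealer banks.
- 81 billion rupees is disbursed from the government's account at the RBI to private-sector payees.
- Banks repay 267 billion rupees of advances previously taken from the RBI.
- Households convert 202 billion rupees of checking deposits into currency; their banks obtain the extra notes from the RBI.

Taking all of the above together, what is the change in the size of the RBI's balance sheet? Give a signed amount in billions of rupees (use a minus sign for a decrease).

+85 billion

OMO purchase (from banks) 352 billion rupees: an RBI asset is acquired → +352B.
Government spending 81 billion rupees: only the composition of liabilities changes → 0.
Discount-window repayment 267 billion rupees: an RBI asset is shed → −267B.
Currency withdrawal 202 billion rupees: only the composition of liabilities changes → 0.
Net: 352 + 0 − 267 + 0 = +85 billion.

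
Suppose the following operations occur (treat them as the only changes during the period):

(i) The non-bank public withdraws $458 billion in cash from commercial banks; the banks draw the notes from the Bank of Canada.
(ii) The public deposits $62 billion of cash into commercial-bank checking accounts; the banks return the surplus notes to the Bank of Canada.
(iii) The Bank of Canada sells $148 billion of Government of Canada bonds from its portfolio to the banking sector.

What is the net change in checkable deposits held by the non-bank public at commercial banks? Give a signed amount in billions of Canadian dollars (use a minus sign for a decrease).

-$396 billion

Currency withdrawal $458 billion: non-bank counterparties' bank balances fall → −$458B.
Currency deposit $62 billion: non-bank counterparties' bank balances rise → +$62B.
OMO sale (to banks) $148 billion: the counterparty is a bank, so public deposits are unchanged → 0.
Net: −458 + 62 + 0 = -$396 billion.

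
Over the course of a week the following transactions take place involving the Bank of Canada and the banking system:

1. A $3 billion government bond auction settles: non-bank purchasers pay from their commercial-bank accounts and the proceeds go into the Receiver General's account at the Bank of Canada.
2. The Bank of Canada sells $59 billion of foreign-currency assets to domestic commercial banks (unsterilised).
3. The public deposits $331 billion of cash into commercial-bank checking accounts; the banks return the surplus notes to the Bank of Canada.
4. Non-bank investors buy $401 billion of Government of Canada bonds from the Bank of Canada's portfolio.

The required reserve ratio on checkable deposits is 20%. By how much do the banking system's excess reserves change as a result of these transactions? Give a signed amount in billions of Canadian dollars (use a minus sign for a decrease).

-$117.4 billion

Government account inflow $3 billion: reserves −$3B, deposits −$3B.
FX sale $59 billion: reserves −$59B, deposits 0.
Currency deposit $331 billion: reserves +$331B, deposits +$331B.
Asset sale (to non-banks) $401 billion: reserves −$401B, deposits −$401B.
Totals: Δreserves = −$132B, Δdeposits = −$73B.
Δrequired reserves = 20% × −$73B = −$14.6B.
Δexcess reserves = Δreserves − Δrequired = −$132B − (−$14.6B) = -$117.4 billion.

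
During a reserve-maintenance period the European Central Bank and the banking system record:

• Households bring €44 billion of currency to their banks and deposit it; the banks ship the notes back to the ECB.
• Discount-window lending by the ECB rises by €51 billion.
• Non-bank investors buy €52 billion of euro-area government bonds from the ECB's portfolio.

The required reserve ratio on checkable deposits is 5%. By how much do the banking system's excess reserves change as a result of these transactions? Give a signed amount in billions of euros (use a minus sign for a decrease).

+€43.4 billion

Currency deposit €44 billion: reserves +€44B, deposits +€44B.
Discount-window loan €51 billion: reserves +€51B, deposits 0.
Asset sale (to non-banks) €52 billion: reserves −€52B, deposits −€52B.
Totals: Δreserves = +€43B, Δdeposits = −€8B.
Δrequired reserves = 5% × −€8B = −€0.4B.
Δexcess reserves = Δreserves − Δrequired = +€43B − (−€0.4B) = +€43.4 billion.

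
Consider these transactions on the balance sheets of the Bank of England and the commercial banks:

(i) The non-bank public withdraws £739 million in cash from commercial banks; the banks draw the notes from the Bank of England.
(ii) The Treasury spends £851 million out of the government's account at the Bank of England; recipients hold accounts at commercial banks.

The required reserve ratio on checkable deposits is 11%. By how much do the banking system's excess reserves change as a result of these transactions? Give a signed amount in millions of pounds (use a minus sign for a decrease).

Currency withdrawal £739 million: reserves −£739M, deposits −£739M.
Government spending £851 million: reserves +£851M, deposits +£851M.
Totals: Δreserves = +£112M, Δdeposits = +£112M.
Δrequired reserves = 11% × +£112M = +£12.32M.
Δexcess reserves = Δreserves − Δrequired = +£112M − (+£12.32M) = +£99.68 million.

+£99.68 million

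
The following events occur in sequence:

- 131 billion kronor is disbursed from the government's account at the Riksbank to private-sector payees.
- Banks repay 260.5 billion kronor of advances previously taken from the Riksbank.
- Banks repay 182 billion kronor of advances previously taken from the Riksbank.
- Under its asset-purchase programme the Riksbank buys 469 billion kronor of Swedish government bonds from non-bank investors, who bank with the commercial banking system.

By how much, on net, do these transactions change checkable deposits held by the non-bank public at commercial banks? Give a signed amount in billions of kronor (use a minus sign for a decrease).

Riksbank balance sheet:
  Assets:      Securities +469B, Loans to banks −442.5B
  Liabilities: Bank reserves +157.5B, Government deposits −131B
Commercial banking system:
  Assets:      Reserves at CB +157.5B
  Liabilities: Checkable deposits +600B, Borrowings from CB −442.5B
So the change in checkable deposits held by the non-bank public at commercial banks is +600 billion.

+600 billion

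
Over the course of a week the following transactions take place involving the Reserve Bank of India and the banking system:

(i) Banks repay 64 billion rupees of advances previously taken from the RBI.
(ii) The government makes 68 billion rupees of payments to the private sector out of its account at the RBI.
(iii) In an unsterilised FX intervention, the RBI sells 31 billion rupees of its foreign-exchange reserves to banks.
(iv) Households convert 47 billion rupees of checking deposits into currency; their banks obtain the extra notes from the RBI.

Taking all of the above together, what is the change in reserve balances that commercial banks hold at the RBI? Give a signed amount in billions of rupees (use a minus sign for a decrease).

-74 billion

RBI balance sheet:
  Assets:      Loans to banks −64B, Foreign assets −31B
  Liabilities: Bank reserves −74B, Currency in circulation +47B, Government deposits −68B
Commercial banking system:
  Assets:      Reserves at CB −74B, Foreign assets +31B
  Liabilities: Checkable deposits +21B, Borrowings from CB −64B
So the change in reserve balances that commercial banks hold at the RBI is -74 billion.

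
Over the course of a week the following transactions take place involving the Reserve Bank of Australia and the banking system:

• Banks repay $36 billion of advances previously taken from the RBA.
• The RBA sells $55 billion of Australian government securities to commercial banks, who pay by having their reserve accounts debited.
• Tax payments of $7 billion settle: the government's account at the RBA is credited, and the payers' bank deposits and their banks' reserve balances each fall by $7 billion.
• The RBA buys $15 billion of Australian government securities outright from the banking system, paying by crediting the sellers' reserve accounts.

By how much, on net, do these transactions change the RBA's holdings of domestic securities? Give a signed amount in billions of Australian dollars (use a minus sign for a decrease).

-$40 billion

RBA balance sheet:
  Assets:      Securities −$40B, Loans to banks −$36B
  Liabilities: Bank reserves −$83B, Government deposits +$7B
So the change in the RBA's holdings of domestic securities is -$40 billion.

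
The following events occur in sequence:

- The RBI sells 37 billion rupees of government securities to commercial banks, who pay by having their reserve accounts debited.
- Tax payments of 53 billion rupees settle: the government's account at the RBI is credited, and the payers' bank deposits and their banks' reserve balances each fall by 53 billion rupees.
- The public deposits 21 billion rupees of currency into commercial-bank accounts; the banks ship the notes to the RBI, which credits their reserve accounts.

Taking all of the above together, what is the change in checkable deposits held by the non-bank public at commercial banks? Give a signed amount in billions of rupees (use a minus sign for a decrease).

-32 billion

RBI balance sheet:
  Assets:      Securities −37B
  Liabilities: Bank reserves −69B, Currency in circulation −21B, Government deposits +53B
Commercial banking system:
  Assets:      Reserves at CB −69B, Securities +37B
  Liabilities: Checkable deposits −32B
So the change in checkable deposits held by the non-bank public at commercial banks is -32 billion.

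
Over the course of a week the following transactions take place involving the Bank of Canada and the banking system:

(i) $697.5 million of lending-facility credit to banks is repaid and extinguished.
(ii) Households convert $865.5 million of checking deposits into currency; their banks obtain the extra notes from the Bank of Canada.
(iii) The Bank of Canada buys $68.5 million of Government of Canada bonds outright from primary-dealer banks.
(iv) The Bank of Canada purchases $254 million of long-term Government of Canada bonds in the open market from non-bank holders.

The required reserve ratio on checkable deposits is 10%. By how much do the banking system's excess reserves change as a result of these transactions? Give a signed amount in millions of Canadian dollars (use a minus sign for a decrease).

-$1179.35 million

Discount-window repayment $697.5 million: reserves −$697.5M, deposits 0.
Currency withdrawal $865.5 million: reserves −$865.5M, deposits −$865.5M.
OMO purchase (from banks) $68.5 million: reserves +$68.5M, deposits 0.
Asset purchase (from non-banks) $254 million: reserves +$254M, deposits +$254M.
Totals: Δreserves = −$1240.5M, Δdeposits = −$611.5M.
Δrequired reserves = 10% × −$611.5M = −$61.15M.
Δexcess reserves = Δreserves − Δrequired = −$1240.5M − (−$61.15M) = -$1179.35 million.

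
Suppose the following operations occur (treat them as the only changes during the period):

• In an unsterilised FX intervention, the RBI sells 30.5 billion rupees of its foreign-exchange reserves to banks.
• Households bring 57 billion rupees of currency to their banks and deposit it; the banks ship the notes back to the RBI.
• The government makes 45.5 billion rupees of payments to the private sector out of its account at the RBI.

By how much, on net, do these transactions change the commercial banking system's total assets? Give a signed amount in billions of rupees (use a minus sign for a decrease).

RBI balance sheet:
  Assets:      Foreign assets −30.5B
  Liabilities: Bank reserves +72B, Currency in circulation −57B, Government deposits −45.5B
Commercial banking system:
  Assets:      Reserves at CB +72B, Foreign assets +30.5B
  Liabilities: Checkable deposits +102.5B
Change in total bank assets = +102.5 billion.

+102.5 billion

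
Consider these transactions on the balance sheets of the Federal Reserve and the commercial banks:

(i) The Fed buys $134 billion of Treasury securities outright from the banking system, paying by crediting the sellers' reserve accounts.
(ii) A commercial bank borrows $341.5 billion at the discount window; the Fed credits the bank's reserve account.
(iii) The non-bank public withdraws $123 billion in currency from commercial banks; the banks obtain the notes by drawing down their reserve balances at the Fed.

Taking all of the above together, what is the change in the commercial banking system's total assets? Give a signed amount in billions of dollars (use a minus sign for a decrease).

OMO purchase (from banks) $134 billion: just an asset swap on bank balance sheets → 0.
Discount-window loan $341.5 billion: bank balance sheets expand → +$341.5B.
Currency withdrawal $123 billion: bank balance sheets shrink → −$123B.
Net: 0 + 341.5 − 123 = +$218.5 billion.

+$218.5 billion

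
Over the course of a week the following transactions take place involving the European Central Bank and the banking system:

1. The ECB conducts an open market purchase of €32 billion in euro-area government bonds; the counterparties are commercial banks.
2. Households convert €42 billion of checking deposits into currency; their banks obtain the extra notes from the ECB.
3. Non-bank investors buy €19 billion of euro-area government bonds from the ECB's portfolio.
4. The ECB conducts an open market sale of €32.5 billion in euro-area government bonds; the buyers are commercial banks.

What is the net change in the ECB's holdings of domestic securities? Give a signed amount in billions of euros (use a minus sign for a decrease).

-€19.5 billion

ECB balance sheet:
  Assets:      Securities −€19.5B
  Liabilities: Bank reserves −€61.5B, Currency in circulation +€42B
So the change in the ECB's holdings of domestic securities is -€19.5 billion.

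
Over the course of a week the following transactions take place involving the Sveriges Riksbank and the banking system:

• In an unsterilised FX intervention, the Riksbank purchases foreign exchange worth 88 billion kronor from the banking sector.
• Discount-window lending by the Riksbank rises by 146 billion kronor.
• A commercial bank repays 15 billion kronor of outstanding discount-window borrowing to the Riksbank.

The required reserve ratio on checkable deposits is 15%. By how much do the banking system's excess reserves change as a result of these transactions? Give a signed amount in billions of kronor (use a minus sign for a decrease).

+219 billion

FX purchase 88 billion kronor: reserves +88B, deposits 0.
Discount-window loan 146 billion kronor: reserves +146B, deposits 0.
Discount-window repayment 15 billion kronor: reserves −15B, deposits 0.
Totals: Δreserves = +219B, Δdeposits = 0.
Δrequired reserves = 15% × 0 = 0.
Δexcess reserves = Δreserves − Δrequired = +219B − (0) = +219 billion.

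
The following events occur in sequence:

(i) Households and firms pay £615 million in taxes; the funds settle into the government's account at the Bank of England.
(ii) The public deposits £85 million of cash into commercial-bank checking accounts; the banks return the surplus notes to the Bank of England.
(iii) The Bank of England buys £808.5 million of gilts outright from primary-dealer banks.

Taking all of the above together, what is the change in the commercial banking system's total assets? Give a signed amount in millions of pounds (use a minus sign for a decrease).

-£530 million

Government account inflow £615 million: bank balance sheets shrink → −£615M.
Currency deposit £85 million: bank balance sheets expand → +£85M.
OMO purchase (from banks) £808.5 million: just an asset swap on bank balance sheets → 0.
Net: −615 + 85 + 0 = -£530 million.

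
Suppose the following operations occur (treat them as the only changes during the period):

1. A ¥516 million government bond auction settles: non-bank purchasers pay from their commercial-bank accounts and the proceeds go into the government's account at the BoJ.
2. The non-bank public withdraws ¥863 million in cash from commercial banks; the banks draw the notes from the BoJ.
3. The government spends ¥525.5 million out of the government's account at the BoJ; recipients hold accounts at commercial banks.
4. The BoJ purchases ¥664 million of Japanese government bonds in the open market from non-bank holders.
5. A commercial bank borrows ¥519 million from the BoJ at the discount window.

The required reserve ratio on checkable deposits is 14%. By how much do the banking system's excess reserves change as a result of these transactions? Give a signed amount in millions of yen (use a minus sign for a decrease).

Government account inflow ¥516 million: reserves −¥516M, deposits −¥516M.
Currency withdrawal ¥863 million: reserves −¥863M, deposits −¥863M.
Government spending ¥525.5 million: reserves +¥525.5M, deposits +¥525.5M.
Asset purchase (from non-banks) ¥664 million: reserves +¥664M, deposits +¥664M.
Discount-window loan ¥519 million: reserves +¥519M, deposits 0.
Totals: Δreserves = +¥329.5M, Δdeposits = −¥189.5M.
Δrequired reserves = 14% × −¥189.5M = −¥26.53M.
Δexcess reserves = Δreserves − Δrequired = +¥329.5M − (−¥26.53M) = +¥356.03 million.

+¥356.03 million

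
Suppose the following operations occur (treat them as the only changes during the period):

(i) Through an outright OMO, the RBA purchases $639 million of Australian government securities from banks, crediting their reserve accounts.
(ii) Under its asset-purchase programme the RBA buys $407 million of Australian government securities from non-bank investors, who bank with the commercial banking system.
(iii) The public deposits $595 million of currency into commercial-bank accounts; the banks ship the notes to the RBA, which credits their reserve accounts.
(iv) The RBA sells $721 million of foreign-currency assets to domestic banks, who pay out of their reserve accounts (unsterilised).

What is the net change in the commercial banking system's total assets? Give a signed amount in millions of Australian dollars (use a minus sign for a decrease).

+$1002 million

OMO purchase (from banks) $639 million: just an asset swap on bank balance sheets → 0.
Asset purchase (from non-banks) $407 million: bank balance sheets expand → +$407M.
Currency deposit $595 million: bank balance sheets expand → +$595M.
FX sale $721 million: just an asset swap on bank balance sheets → 0.
Net: 0 + 407 + 595 + 0 = +$1002 million.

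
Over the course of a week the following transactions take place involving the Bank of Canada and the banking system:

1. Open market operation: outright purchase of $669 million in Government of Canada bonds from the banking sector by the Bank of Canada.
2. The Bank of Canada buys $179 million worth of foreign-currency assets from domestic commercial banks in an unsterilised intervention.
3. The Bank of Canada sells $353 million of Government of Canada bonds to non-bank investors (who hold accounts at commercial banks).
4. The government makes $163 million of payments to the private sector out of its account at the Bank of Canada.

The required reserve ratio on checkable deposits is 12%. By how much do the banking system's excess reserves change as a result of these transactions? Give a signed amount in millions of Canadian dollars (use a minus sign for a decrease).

+$680.8 million

OMO purchase (from banks) $669 million: reserves +$669M, deposits 0.
FX purchase $179 million: reserves +$179M, deposits 0.
Asset sale (to non-banks) $353 million: reserves −$353M, deposits −$353M.
Government spending $163 million: reserves +$163M, deposits +$163M.
Totals: Δreserves = +$658M, Δdeposits = −$190M.
Δrequired reserves = 12% × −$190M = −$22.8M.
Δexcess reserves = Δreserves − Δrequired = +$658M − (−$22.8M) = +$680.8 million.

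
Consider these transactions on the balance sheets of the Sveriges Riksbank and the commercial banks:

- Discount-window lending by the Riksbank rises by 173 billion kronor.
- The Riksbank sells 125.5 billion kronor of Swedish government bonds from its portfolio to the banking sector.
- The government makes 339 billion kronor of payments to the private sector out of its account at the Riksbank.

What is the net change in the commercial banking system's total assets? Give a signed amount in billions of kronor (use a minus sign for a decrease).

+512 billion

Riksbank balance sheet:
  Assets:      Securities −125.5B, Loans to banks +173B
  Liabilities: Bank reserves +386.5B, Government deposits −339B
Commercial banking system:
  Assets:      Reserves at CB +386.5B, Securities +125.5B
  Liabilities: Checkable deposits +339B, Borrowings from CB +173B
Change in total bank assets = +512 billion.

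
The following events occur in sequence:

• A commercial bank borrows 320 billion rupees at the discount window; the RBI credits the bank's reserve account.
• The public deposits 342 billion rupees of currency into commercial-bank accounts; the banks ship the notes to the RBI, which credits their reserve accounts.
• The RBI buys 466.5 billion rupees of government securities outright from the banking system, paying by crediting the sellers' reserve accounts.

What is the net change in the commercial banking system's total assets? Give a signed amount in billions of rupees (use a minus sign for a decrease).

RBI balance sheet:
  Assets:      Securities +466.5B, Loans to banks +320B
  Liabilities: Bank reserves +1128.5B, Currency in circulation −342B
Commercial banking system:
  Assets:      Reserves at CB +1128.5B, Securities −466.5B
  Liabilities: Checkable deposits +342B, Borrowings from CB +320B
Change in total bank assets = +662 billion.

+662 billion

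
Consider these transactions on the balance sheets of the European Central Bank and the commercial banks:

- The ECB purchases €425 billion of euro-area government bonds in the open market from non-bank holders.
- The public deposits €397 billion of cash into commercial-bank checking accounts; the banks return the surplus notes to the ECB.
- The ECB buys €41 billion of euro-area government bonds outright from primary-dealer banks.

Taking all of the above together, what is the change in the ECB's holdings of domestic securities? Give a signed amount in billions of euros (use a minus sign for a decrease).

ECB balance sheet:
  Assets:      Securities +€466B
  Liabilities: Bank reserves +€863B, Currency in circulation −€397B
So the change in the ECB's holdings of domestic securities is +€466 billion.

+€466 billion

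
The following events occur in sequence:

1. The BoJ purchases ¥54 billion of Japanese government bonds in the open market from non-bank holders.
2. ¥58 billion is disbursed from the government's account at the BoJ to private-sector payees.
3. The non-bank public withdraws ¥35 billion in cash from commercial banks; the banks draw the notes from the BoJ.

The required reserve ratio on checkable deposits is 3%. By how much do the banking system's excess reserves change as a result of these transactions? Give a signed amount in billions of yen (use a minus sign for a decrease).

Asset purchase (from non-banks) ¥54 billion: reserves +¥54B, deposits +¥54B.
Government spending ¥58 billion: reserves +¥58B, deposits +¥58B.
Currency withdrawal ¥35 billion: reserves −¥35B, deposits −¥35B.
Totals: Δreserves = +¥77B, Δdeposits = +¥77B.
Δrequired reserves = 3% × +¥77B = +¥2.31B.
Δexcess reserves = Δreserves − Δrequired = +¥77B − (+¥2.31B) = +¥74.69 billion.

+¥74.69 billion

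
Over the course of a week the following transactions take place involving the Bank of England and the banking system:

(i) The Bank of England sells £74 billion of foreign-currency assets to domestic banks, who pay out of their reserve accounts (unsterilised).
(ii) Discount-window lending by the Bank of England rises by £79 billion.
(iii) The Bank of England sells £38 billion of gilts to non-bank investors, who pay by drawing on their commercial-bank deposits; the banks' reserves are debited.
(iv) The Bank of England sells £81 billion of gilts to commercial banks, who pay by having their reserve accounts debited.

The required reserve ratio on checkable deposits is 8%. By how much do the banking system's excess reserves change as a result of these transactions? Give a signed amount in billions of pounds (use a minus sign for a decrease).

FX sale £74 billion: reserves −£74B, deposits 0.
Discount-window loan £79 billion: reserves +£79B, deposits 0.
Asset sale (to non-banks) £38 billion: reserves −£38B, deposits −£38B.
OMO sale (to banks) £81 billion: reserves −£81B, deposits 0.
Totals: Δreserves = −£114B, Δdeposits = −£38B.
Δrequired reserves = 8% × −£38B = −£3.04B.
Δexcess reserves = Δreserves − Δrequired = −£114B − (−£3.04B) = -£110.96 billion.

-£110.96 billion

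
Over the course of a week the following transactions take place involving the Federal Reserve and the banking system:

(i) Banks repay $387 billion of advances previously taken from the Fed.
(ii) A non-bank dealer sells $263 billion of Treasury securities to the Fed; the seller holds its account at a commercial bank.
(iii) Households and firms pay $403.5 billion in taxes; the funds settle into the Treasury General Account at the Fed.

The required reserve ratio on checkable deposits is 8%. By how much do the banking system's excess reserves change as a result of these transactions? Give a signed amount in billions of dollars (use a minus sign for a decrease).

Discount-window repayment $387 billion: reserves −$387B, deposits 0.
Asset purchase (from non-banks) $263 billion: reserves +$263B, deposits +$263B.
Government account inflow $403.5 billion: reserves −$403.5B, deposits −$403.5B.
Totals: Δreserves = −$527.5B, Δdeposits = −$140.5B.
Δrequired reserves = 8% × −$140.5B = −$11.24B.
Δexcess reserves = Δreserves − Δrequired = −$527.5B − (−$11.24B) = -$516.26 billion.

-$516.26 billion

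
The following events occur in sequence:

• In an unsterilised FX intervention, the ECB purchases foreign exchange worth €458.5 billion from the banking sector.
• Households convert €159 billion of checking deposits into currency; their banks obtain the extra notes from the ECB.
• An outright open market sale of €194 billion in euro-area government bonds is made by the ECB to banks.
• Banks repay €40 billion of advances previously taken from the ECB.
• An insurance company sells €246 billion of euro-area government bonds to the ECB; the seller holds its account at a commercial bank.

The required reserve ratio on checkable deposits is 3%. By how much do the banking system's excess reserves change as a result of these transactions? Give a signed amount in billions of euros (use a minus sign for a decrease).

+€308.89 billion

FX purchase €458.5 billion: reserves +€458.5B, deposits 0.
Currency withdrawal €159 billion: reserves −€159B, deposits −€159B.
OMO sale (to banks) €194 billion: reserves −€194B, deposits 0.
Discount-window repayment €40 billion: reserves −€40B, deposits 0.
Asset purchase (from non-banks) €246 billion: reserves +€246B, deposits +€246B.
Totals: Δreserves = +€311.5B, Δdeposits = +€87B.
Δrequired reserves = 3% × +€87B = +€2.61B.
Δexcess reserves = Δreserves − Δrequired = +€311.5B − (+€2.61B) = +€308.89 billion.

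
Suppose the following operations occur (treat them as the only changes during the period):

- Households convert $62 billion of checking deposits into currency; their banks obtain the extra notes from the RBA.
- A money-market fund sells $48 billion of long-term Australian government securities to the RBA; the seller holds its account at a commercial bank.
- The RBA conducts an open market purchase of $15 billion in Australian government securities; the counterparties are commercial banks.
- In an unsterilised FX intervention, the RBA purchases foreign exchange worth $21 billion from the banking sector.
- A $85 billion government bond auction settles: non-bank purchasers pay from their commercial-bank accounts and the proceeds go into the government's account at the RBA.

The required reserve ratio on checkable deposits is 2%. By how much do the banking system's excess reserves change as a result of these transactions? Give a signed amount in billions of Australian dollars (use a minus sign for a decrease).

-$61.02 billion

Currency withdrawal $62 billion: reserves −$62B, deposits −$62B.
Asset purchase (from non-banks) $48 billion: reserves +$48B, deposits +$48B.
OMO purchase (from banks) $15 billion: reserves +$15B, deposits 0.
FX purchase $21 billion: reserves +$21B, deposits 0.
Government account inflow $85 billion: reserves −$85B, deposits −$85B.
Totals: Δreserves = −$63B, Δdeposits = −$99B.
Δrequired reserves = 2% × −$99B = −$1.98B.
Δexcess reserves = Δreserves − Δrequired = −$63B − (−$1.98B) = -$61.02 billion.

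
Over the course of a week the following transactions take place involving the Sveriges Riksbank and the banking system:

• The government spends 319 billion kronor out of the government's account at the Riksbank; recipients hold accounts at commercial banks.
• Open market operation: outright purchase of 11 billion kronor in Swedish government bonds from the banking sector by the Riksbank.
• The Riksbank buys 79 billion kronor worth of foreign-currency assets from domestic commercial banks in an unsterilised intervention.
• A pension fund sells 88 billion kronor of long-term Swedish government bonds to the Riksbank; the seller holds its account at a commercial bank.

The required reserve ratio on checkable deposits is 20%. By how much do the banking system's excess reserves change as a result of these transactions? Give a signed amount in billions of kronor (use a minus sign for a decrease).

+415.6 billion

Government spending 319 billion kronor: reserves +319B, deposits +319B.
OMO purchase (from banks) 11 billion kronor: reserves +11B, deposits 0.
FX purchase 79 billion kronor: reserves +79B, deposits 0.
Asset purchase (from non-banks) 88 billion kronor: reserves +88B, deposits +88B.
Totals: Δreserves = +497B, Δdeposits = +407B.
Δrequired reserves = 20% × +407B = +81.4B.
Δexcess reserves = Δreserves − Δrequired = +497B − (+81.4B) = +415.6 billion.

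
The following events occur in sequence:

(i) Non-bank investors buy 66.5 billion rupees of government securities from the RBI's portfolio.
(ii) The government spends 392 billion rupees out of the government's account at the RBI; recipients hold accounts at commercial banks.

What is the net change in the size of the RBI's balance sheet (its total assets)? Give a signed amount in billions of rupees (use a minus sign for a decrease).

RBI balance sheet:
  Assets:      Securities −66.5B
  Liabilities: Bank reserves +325.5B, Government deposits −392B
Change in total RBI assets = -66.5 billion.

-66.5 billion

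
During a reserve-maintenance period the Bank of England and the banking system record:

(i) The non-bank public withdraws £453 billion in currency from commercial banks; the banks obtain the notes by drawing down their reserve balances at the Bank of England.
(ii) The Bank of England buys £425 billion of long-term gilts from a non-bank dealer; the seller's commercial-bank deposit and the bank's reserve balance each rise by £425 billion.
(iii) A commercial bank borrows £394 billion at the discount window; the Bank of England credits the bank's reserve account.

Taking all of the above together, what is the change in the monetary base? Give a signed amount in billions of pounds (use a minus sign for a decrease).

Bank of England balance sheet:
  Assets:      Securities +£425B, Loans to banks +£394B
  Liabilities: Bank reserves +£366B, Currency in circulation +£453B
Monetary base = currency + reserves: +£453B + (+£366B) = +£819 billion.

+£819 billion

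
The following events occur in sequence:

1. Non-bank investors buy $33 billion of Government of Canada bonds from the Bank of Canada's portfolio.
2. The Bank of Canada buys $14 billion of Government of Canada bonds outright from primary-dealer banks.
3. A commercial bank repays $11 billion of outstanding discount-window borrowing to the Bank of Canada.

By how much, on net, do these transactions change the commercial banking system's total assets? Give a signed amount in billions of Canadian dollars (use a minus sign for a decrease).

Asset sale (to non-banks) $33 billion: bank balance sheets shrink → −$33B.
OMO purchase (from banks) $14 billion: just an asset swap on bank balance sheets → 0.
Discount-window repayment $11 billion: bank balance sheets shrink → −$11B.
Net: −33 + 0 − 11 = -$44 billion.

-$44 billion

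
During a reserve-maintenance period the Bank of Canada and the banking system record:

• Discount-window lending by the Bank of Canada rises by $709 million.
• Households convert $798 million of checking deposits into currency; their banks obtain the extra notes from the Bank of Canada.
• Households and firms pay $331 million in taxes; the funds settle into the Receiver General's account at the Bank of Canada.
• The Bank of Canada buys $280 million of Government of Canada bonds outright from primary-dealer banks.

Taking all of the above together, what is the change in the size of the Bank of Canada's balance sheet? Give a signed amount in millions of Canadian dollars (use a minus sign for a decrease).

+$989 million

Discount-window loan $709 million: a Bank of Canada asset is acquired → +$709M.
Currency withdrawal $798 million: only the composition of liabilities changes → 0.
Government account inflow $331 million: only the composition of liabilities changes → 0.
OMO purchase (from banks) $280 million: a Bank of Canada asset is acquired → +$280M.
Net: 709 + 0 + 0 + 280 = +$989 million.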